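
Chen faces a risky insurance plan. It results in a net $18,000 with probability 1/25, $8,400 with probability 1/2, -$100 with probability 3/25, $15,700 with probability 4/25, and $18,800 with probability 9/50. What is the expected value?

EV = 1/25 × 18000 + 1/2 × 8400 + 3/25 × (-100) + 4/25 × 15700 + 9/50 × 18800 = 720 + 4200 − 12 + 2512 + 3384 = 10804

$10,804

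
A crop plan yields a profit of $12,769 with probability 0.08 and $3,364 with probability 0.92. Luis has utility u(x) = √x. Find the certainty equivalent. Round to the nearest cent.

E[u] = 0.08·√12769 + 0.92·√3364 = 0.08·113 + 0.92·58 = 62.4
CE = (62.4)² = 3893.76

$3,893.76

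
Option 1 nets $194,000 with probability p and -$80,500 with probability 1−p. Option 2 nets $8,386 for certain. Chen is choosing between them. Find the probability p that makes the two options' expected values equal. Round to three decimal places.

p = 0.324

p·194000 + (1−p)·(-80500) = 8386
274500p − 80500 = 8386
p = (8386 + 80500) / 274500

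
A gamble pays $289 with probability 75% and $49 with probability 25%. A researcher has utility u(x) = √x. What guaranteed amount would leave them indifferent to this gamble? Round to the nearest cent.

$210.25

E[u] = 0.75·√289 + 0.25·√49 = 0.75·17 + 0.25·7 = 14.5
CE = (14.5)² = 210.25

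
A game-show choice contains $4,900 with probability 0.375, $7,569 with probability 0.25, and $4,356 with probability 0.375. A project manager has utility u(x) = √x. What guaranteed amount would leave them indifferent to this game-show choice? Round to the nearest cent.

$5,292.56

E[u] = 0.375·√4900 + 0.25·√7569 + 0.375·√4356 = 0.375·70 + 0.25·87 + 0.375·66 = 72.75
CE = (72.75)² = 5292.5625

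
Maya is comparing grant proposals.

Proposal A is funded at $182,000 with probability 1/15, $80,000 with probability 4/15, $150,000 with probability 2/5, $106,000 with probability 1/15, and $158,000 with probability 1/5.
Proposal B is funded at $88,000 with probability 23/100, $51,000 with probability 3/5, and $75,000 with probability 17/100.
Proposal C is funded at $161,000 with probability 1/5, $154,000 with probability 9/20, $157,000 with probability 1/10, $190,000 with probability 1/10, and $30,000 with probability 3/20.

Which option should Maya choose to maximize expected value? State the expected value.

Proposal C ($140,700)

Proposal A = 1/15 × 182000 + 4/15 × 80000 + 2/5 × 150000 + 1/15 × 106000 + 1/5 × 158000 = 12133.3333 + 21333.3333 + 60000 + 7066.6667 + 31600 = 132133.3333
Proposal B = 23/100 × 88000 + 3/5 × 51000 + 17/100 × 75000 = 20240 + 30600 + 12750 = 63590
Proposal C = 1/5 × 161000 + 9/20 × 154000 + 1/10 × 157000 + 1/10 × 190000 + 3/20 × 30000 = 32200 + 69300 + 15700 + 19000 + 4500 = 140700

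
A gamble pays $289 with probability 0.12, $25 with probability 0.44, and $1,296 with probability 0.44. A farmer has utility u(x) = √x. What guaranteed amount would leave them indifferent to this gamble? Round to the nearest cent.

E[u] = 0.12·√289 + 0.44·√25 + 0.44·√1296 = 0.12·17 + 0.44·5 + 0.44·36 = 20.08
CE = (20.08)² = 403.2064

$403.21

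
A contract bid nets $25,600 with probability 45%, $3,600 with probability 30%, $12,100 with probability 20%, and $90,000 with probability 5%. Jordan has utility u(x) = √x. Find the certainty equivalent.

E[u] = 0.45·√25600 + 0.3·√3600 + 0.2·√12100 + 0.05·√90000 = 0.45·160 + 0.3·60 + 0.2·110 + 0.05·300 = 127
CE = (127)² = 16129

$16,129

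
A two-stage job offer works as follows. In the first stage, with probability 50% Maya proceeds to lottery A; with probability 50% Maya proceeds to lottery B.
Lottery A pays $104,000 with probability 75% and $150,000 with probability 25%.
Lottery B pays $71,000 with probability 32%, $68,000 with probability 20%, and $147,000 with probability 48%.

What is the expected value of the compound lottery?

$111,190

EV(A) = 0.75 × 104000 + 0.25 × 150000 = 78000 + 37500 = 115500
EV(B) = 0.32 × 71000 + 0.2 × 68000 + 0.48 × 147000 = 22720 + 13600 + 70560 = 106880
Overall = 0.5 × 115500 + 0.5 × 106880 = 57750 + 53440 = 111190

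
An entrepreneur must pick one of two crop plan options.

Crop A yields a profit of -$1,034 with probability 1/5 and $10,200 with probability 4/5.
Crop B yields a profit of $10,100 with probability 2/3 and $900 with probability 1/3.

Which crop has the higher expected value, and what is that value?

Crop A = 1/5 × (-1034) + 4/5 × 10200 = -206.8 + 8160 = 7953.2
Crop B = 2/3 × 10100 + 1/3 × 900 = 6733.3333 + 300 = 7033.3333

Crop A ($7,953.20)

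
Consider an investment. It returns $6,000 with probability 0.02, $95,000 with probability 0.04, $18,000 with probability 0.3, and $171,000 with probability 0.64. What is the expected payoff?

$118,760

EV = 0.02 × 6000 + 0.04 × 95000 + 0.3 × 18000 + 0.64 × 171000 = 120 + 3800 + 5400 + 109440 = 118760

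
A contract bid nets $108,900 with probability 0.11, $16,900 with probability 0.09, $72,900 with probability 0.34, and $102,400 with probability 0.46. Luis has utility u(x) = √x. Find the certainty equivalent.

$82,369

E[u] = 0.11·√108900 + 0.09·√16900 + 0.34·√72900 + 0.46·√102400 = 0.11·330 + 0.09·130 + 0.34·270 + 0.46·320 = 287
CE = (287)² = 82369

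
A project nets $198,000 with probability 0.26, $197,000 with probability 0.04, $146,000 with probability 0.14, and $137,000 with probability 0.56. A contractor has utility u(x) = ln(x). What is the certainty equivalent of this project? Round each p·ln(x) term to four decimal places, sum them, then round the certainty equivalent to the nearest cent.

$154,337.96

E[u] = 0.26·ln(198000) + 0.04·ln(197000) + 0.14·ln(146000) + 0.56·ln(137000) = 3.1710 + 0.4876 + 1.6648 + 6.6235 = 11.9469
CE = e^11.9469 ≈ 154337.96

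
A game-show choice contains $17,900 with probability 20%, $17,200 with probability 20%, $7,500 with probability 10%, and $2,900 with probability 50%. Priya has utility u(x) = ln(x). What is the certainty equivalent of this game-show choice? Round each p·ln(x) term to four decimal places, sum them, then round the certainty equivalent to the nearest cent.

$6,551.83

E[u] = 0.2·ln(17900) + 0.2·ln(17200) + 0.1·ln(7500) + 0.5·ln(2900) = 1.9585 + 1.9505 + 0.8923 + 3.9862 = 8.7875
CE = e^8.7875 ≈ 6551.83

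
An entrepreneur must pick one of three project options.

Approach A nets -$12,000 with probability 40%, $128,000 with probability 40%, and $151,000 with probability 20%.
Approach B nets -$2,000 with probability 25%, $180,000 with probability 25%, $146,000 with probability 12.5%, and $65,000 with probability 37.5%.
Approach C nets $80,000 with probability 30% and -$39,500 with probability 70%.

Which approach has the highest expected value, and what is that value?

Approach A = 0.4 × (-12000) + 0.4 × 128000 + 0.2 × 151000 = -4800 + 51200 + 30200 = 76600
Approach B = 0.25 × (-2000) + 0.25 × 180000 + 0.125 × 146000 + 0.375 × 65000 = -500 + 45000 + 18250 + 24375 = 87125
Approach C = 0.3 × 80000 + 0.7 × (-39500) = 24000 − 27650 = -3650

Approach B ($87,125)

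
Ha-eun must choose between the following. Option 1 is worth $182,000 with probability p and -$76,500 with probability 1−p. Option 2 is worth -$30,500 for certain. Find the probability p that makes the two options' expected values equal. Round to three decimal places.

p = 0.178

p·182000 + (1−p)·(-76500) = -30500
258500p − 76500 = -30500
p = (-30500 + 76500) / 258500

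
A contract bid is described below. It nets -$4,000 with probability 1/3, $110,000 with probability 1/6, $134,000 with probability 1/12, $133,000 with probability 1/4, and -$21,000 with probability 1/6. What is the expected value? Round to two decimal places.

EV = 1/3 × (-4000) + 1/6 × 110000 + 1/12 × 134000 + 1/4 × 133000 + 1/6 × (-21000) = -1333.3333 + 18333.3333 + 11166.6667 + 33250 − 3500 = 57916.6667

$57,916.67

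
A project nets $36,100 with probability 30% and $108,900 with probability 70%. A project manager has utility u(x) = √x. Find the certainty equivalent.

$82,944

E[u] = 0.3·√36100 + 0.7·√108900 = 0.3·190 + 0.7·330 = 288
CE = (288)² = 82944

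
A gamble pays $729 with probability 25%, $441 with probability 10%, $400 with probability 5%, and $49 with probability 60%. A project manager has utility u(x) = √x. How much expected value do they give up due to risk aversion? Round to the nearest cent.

E[u] = 0.25·√729 + 0.1·√441 + 0.05·√400 + 0.6·√49 = 0.25·27 + 0.1·21 + 0.05·20 + 0.6·7 = 14.05
CE = (14.05)² = 197.4025
Risk premium = EV − CE = 275.75 − 197.4025 = 78.3475

$78.35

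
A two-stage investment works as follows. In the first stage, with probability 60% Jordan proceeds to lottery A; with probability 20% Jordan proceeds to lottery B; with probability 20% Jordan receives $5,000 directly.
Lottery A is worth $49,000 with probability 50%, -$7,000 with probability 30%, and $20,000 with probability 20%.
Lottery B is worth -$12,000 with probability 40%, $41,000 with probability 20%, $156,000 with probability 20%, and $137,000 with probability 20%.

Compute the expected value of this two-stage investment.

EV(A) = 0.5 × 49000 + 0.3 × (-7000) + 0.2 × 20000 = 24500 − 2100 + 4000 = 26400
EV(B) = 0.4 × (-12000) + 0.2 × 41000 + 0.2 × 156000 + 0.2 × 137000 = -4800 + 8200 + 31200 + 27400 = 62000
Branch C: 5000 (certain)
Overall = 0.6 × 26400 + 0.2 × 62000 + 0.2 × 5000 = 15840 + 12400 + 1000 = 29240

$29,240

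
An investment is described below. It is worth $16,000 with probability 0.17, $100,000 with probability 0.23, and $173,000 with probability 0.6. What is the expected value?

$129,520

EV = 0.17 × 16000 + 0.23 × 100000 + 0.6 × 173000 = 2720 + 23000 + 103800 = 129520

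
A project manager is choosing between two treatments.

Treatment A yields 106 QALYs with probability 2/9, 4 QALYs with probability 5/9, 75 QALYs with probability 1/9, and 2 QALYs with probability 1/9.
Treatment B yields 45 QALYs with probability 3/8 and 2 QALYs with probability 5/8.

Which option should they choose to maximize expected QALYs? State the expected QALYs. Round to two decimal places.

Treatment A = 2/9 × 106 + 5/9 × 4 + 1/9 × 75 + 1/9 × 2 = 23.5556 + 2.2222 + 8.3333 + 0.2222 = 34.3333
Treatment B = 3/8 × 45 + 5/8 × 2 = 16.875 + 1.25 = 18.125

Treatment A (34.33 QALYs)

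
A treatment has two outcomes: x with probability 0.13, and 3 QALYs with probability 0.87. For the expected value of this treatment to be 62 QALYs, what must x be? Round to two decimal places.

0.13·x + 0.87·3 = 62
0.13·x = 62 − 2.61 = 59.39
x = 59.39 / 0.13 = 456.8462

x = 456.85 QALYs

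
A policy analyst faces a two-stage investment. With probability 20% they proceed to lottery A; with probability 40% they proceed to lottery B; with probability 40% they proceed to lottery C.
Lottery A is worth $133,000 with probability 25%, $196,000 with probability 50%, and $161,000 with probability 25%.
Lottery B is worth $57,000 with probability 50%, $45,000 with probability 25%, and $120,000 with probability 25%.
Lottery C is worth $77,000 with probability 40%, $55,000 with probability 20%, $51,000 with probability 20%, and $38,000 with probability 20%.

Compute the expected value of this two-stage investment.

$86,040

EV(A) = 0.25 × 133000 + 0.5 × 196000 + 0.25 × 161000 = 33250 + 98000 + 40250 = 171500
EV(B) = 0.5 × 57000 + 0.25 × 45000 + 0.25 × 120000 = 28500 + 11250 + 30000 = 69750
EV(C) = 0.4 × 77000 + 0.2 × 55000 + 0.2 × 51000 + 0.2 × 38000 = 30800 + 11000 + 10200 + 7600 = 59600
Overall = 0.2 × 171500 + 0.4 × 69750 + 0.4 × 59600 = 34300 + 27900 + 23840 = 86040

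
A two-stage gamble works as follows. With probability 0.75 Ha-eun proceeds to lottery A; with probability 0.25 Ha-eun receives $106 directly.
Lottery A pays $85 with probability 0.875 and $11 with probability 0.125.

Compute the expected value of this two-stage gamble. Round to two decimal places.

EV(A) = 0.875 × 85 + 0.125 × 11 = 74.375 + 1.375 = 75.75
Branch B: 106 (certain)
Overall = 0.75 × 75.75 + 0.25 × 106 = 56.8125 + 26.5 = 83.3125

$83.31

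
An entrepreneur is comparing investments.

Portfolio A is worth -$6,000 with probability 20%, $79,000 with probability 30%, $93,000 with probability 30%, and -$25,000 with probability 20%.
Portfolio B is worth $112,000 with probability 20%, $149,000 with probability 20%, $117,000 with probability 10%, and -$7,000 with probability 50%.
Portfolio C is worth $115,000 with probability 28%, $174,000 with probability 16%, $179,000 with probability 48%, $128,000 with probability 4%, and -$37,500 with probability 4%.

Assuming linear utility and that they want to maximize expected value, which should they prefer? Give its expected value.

Portfolio C ($149,580)

Portfolio A = 0.2 × (-6000) + 0.3 × 79000 + 0.3 × 93000 + 0.2 × (-25000) = -1200 + 23700 + 27900 − 5000 = 45400
Portfolio B = 0.2 × 112000 + 0.2 × 149000 + 0.1 × 117000 + 0.5 × (-7000) = 22400 + 29800 + 11700 − 3500 = 60400
Portfolio C = 0.28 × 115000 + 0.16 × 174000 + 0.48 × 179000 + 0.04 × 128000 + 0.04 × (-37500) = 32200 + 27840 + 85920 + 5120 − 1500 = 149580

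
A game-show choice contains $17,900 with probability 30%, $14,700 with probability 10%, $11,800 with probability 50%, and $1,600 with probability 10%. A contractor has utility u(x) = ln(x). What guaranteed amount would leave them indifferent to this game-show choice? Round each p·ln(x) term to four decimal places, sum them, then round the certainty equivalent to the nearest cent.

$11,193.63

E[u] = 0.3·ln(17900) + 0.1·ln(14700) + 0.5·ln(11800) + 0.1·ln(1600) = 2.9378 + 0.9596 + 4.6879 + 0.7378 = 9.3231
CE = e^9.3231 ≈ 11193.63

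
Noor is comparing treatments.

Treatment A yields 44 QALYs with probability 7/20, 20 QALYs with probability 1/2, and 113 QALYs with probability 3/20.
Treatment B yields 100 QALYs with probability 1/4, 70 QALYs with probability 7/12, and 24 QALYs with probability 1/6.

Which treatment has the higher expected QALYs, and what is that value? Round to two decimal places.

Treatment B (69.83 QALYs)

Treatment A = 7/20 × 44 + 1/2 × 20 + 3/20 × 113 = 15.4 + 10 + 16.95 = 42.35
Treatment B = 1/4 × 100 + 7/12 × 70 + 1/6 × 24 = 25 + 40.8333 + 4 = 69.8333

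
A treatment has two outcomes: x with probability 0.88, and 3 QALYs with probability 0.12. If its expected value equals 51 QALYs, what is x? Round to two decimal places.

x = 57.55 QALYs

0.88·x + 0.12·3 = 51
0.88·x = 51 − 0.36 = 50.64
x = 50.64 / 0.88 = 57.5455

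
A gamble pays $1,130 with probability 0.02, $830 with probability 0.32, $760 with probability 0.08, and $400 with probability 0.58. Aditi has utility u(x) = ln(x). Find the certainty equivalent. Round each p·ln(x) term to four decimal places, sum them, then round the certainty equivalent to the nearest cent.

$543.05

E[u] = 0.02·ln(1130) + 0.32·ln(830) + 0.08·ln(760) + 0.58·ln(400) = 0.1406 + 2.1509 + 0.5307 + 3.4750 = 6.2972
CE = e^6.2972 ≈ 543.05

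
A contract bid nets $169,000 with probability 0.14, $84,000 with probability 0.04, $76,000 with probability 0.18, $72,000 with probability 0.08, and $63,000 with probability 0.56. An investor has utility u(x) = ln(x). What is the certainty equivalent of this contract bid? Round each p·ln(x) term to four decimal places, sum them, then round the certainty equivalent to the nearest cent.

$76,496.48

E[u] = 0.14·ln(169000) + 0.04·ln(84000) + 0.18·ln(76000) + 0.08·ln(72000) + 0.56·ln(63000) = 1.6853 + 0.4535 + 2.0229 + 0.8948 + 6.1885 = 11.2450
CE = e^11.2450 ≈ 76496.48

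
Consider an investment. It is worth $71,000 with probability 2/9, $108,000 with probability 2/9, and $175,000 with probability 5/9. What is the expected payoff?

EV = 2/9 × 71000 + 2/9 × 108000 + 5/9 × 175000 = 15777.7778 + 24000 + 97222.2222 = 137000

$137,000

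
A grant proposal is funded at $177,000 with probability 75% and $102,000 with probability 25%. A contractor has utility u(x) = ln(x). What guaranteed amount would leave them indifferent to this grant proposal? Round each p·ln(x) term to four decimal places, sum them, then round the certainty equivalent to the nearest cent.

E[u] = 0.75·ln(177000) + 0.25·ln(102000) = 9.0629 + 2.8832 = 11.9461
CE = e^11.9461 ≈ 154214.54

$154,214.54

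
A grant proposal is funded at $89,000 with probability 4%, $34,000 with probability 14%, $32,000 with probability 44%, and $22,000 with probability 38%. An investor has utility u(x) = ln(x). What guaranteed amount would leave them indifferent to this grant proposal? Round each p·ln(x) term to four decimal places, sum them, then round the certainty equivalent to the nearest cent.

E[u] = 0.04·ln(89000) + 0.14·ln(34000) + 0.44·ln(32000) + 0.38·ln(22000) = 0.4559 + 1.4608 + 4.5643 + 3.7995 = 10.2805
CE = e^10.2805 ≈ 29158.45

$29,158.45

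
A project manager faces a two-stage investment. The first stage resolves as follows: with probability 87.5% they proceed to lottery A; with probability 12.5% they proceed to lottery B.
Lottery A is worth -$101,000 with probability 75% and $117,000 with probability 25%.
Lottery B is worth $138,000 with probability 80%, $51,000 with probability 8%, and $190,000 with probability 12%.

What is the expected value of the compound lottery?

-$23,527.50

EV(A) = 0.75 × (-101000) + 0.25 × 117000 = -75750 + 29250 = -46500
EV(B) = 0.8 × 138000 + 0.08 × 51000 + 0.12 × 190000 = 110400 + 4080 + 22800 = 137280
Overall = 0.875 × (-46500) + 0.125 × 137280 = -40687.5 + 17160 = -23527.5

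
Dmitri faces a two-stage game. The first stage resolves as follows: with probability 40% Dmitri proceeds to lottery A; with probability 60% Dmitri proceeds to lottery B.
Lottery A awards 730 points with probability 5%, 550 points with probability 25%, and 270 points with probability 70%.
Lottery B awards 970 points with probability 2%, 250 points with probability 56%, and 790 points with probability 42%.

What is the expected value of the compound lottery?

EV(A) = 0.05 × 730 + 0.25 × 550 + 0.7 × 270 = 36.5 + 137.5 + 189 = 363
EV(B) = 0.02 × 970 + 0.56 × 250 + 0.42 × 790 = 19.4 + 140 + 331.8 = 491.2
Overall = 0.4 × 363 + 0.6 × 491.2 = 145.2 + 294.72 = 439.92

439.92 points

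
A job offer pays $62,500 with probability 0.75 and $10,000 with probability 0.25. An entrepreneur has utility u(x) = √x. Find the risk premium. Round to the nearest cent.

$4,218.75

E[u] = 0.75·√62500 + 0.25·√10000 = 0.75·250 + 0.25·100 = 212.5
CE = (212.5)² = 45156.25
Risk premium = EV − CE = 49375 − 45156.25 = 4218.75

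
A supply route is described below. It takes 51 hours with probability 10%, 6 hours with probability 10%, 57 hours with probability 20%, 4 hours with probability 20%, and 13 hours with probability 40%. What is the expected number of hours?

23.1 hours

EV = 0.1 × 51 + 0.1 × 6 + 0.2 × 57 + 0.2 × 4 + 0.4 × 13 = 5.1 + 0.6 + 11.4 + 0.8 + 5.2 = 23.1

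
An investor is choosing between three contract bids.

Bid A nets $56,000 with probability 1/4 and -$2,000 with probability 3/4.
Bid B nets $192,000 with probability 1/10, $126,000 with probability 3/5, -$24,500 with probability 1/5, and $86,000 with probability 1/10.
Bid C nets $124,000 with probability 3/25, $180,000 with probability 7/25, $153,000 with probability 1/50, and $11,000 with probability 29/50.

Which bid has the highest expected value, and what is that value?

Bid B ($98,500)

Bid A = 1/4 × 56000 + 3/4 × (-2000) = 14000 − 1500 = 12500
Bid B = 1/10 × 192000 + 3/5 × 126000 + 1/5 × (-24500) + 1/10 × 86000 = 19200 + 75600 − 4900 + 8600 = 98500
Bid C = 3/25 × 124000 + 7/25 × 180000 + 1/50 × 153000 + 29/50 × 11000 = 14880 + 50400 + 3060 + 6380 = 74720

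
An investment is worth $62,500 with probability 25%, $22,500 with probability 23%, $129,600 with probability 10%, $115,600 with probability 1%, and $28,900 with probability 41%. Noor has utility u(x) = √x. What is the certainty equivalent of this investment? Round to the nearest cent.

$42,477.21

E[u] = 0.25·√62500 + 0.23·√22500 + 0.1·√129600 + 0.01·√115600 + 0.41·√28900 = 0.25·250 + 0.23·150 + 0.1·360 + 0.01·340 + 0.41·170 = 206.1
CE = (206.1)² = 42477.21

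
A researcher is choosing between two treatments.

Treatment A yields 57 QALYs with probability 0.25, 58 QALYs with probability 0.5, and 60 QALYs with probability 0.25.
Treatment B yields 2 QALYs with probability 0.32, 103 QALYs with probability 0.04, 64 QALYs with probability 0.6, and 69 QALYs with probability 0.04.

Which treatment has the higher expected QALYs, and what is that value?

Treatment A = 0.25 × 57 + 0.5 × 58 + 0.25 × 60 = 14.25 + 29 + 15 = 58.25
Treatment B = 0.32 × 2 + 0.04 × 103 + 0.6 × 64 + 0.04 × 69 = 0.64 + 4.12 + 38.4 + 2.76 = 45.92

Treatment A (58.25 QALYs)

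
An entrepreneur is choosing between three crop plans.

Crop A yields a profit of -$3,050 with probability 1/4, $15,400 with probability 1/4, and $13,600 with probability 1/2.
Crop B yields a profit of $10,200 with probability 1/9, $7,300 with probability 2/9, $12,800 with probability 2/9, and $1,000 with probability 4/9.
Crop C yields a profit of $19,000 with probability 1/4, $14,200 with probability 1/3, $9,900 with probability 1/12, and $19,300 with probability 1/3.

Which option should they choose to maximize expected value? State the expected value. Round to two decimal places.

Crop A = 1/4 × (-3050) + 1/4 × 15400 + 1/2 × 13600 = -762.5 + 3850 + 6800 = 9887.5
Crop B = 1/9 × 10200 + 2/9 × 7300 + 2/9 × 12800 + 4/9 × 1000 = 1133.3333 + 1622.2222 + 2844.4444 + 444.4444 = 6044.4444
Crop C = 1/4 × 19000 + 1/3 × 14200 + 1/12 × 9900 + 1/3 × 19300 = 4750 + 4733.3333 + 825 + 6433.3333 = 16741.6667

Crop C ($16,741.67)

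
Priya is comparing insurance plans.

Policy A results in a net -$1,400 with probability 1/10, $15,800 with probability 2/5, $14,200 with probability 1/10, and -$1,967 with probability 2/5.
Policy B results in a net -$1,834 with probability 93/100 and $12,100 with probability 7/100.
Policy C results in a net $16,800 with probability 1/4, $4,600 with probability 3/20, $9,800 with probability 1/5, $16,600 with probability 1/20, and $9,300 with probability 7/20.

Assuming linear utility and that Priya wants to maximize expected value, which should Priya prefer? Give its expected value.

Policy A = 1/10 × (-1400) + 2/5 × 15800 + 1/10 × 14200 + 2/5 × (-1967) = -140 + 6320 + 1420 − 786.8 = 6813.2
Policy B = 93/100 × (-1834) + 7/100 × 12100 = -1705.62 + 847 = -858.62
Policy C = 1/4 × 16800 + 3/20 × 4600 + 1/5 × 9800 + 1/20 × 16600 + 7/20 × 9300 = 4200 + 690 + 1960 + 830 + 3255 = 10935

Policy C ($10,935)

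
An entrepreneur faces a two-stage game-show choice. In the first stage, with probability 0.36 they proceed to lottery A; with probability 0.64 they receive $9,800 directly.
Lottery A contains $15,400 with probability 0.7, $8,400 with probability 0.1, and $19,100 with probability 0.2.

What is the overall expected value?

EV(A) = 0.7 × 15400 + 0.1 × 8400 + 0.2 × 19100 = 10780 + 840 + 3820 = 15440
Branch B: 9800 (certain)
Overall = 0.36 × 15440 + 0.64 × 9800 = 5558.4 + 6272 = 11830.4

$11,830.40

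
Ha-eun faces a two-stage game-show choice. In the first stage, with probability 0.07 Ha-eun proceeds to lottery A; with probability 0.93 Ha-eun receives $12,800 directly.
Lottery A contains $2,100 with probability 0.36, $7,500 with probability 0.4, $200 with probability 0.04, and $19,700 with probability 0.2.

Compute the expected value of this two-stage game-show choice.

$12,443.28

EV(A) = 0.36 × 2100 + 0.4 × 7500 + 0.04 × 200 + 0.2 × 19700 = 756 + 3000 + 8 + 3940 = 7704
Branch B: 12800 (certain)
Overall = 0.07 × 7704 + 0.93 × 12800 = 539.28 + 11904 = 12443.28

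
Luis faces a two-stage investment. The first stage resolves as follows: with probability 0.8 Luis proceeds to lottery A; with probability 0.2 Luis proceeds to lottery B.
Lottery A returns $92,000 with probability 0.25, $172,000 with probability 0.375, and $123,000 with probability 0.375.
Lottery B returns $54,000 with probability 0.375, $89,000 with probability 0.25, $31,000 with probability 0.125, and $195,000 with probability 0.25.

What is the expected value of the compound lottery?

EV(A) = 0.25 × 92000 + 0.375 × 172000 + 0.375 × 123000 = 23000 + 64500 + 46125 = 133625
EV(B) = 0.375 × 54000 + 0.25 × 89000 + 0.125 × 31000 + 0.25 × 195000 = 20250 + 22250 + 3875 + 48750 = 95125
Overall = 0.8 × 133625 + 0.2 × 95125 = 106900 + 19025 = 125925

$125,925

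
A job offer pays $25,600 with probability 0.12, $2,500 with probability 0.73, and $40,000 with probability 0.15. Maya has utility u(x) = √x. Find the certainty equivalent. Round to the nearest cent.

E[u] = 0.12·√25600 + 0.73·√2500 + 0.15·√40000 = 0.12·160 + 0.73·50 + 0.15·200 = 85.7
CE = (85.7)² = 7344.49

$7,344.49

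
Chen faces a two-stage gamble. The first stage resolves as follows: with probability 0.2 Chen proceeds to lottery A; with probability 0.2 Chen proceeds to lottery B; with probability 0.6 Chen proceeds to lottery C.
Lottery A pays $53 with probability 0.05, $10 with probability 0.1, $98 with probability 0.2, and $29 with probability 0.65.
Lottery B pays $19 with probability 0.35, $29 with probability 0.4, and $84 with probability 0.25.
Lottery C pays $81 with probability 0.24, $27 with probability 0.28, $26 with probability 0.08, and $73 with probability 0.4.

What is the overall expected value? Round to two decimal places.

$51.24

EV(A) = 0.05 × 53 + 0.1 × 10 + 0.2 × 98 + 0.65 × 29 = 2.65 + 1 + 19.6 + 18.85 = 42.1
EV(B) = 0.35 × 19 + 0.4 × 29 + 0.25 × 84 = 6.65 + 11.6 + 21 = 39.25
EV(C) = 0.24 × 81 + 0.28 × 27 + 0.08 × 26 + 0.4 × 73 = 19.44 + 7.56 + 2.08 + 29.2 = 58.28
Overall = 0.2 × 42.1 + 0.2 × 39.25 + 0.6 × 58.28 = 8.42 + 7.85 + 34.968 = 51.238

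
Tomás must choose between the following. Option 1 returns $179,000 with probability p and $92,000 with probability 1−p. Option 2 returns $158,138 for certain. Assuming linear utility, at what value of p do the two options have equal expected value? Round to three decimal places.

p·179000 + (1−p)·92000 = 158138
87000p + 92000 = 158138
p = (158138 − 92000) / 87000

p = 0.760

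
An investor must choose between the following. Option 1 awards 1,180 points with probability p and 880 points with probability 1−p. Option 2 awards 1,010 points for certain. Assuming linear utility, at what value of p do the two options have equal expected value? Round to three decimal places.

p = 0.433

p·1180 + (1−p)·880 = 1010
300p + 880 = 1010
p = (1010 − 880) / 300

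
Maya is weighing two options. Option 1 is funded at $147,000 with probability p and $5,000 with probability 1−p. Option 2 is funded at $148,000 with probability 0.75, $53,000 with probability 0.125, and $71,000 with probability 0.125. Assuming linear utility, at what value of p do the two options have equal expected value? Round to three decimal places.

EV(Option 2) = 0.75 × 148000 + 0.125 × 53000 + 0.125 × 71000 = 111000 + 6625 + 8875 = 126500
p·147000 + (1−p)·5000 = 126500
142000p + 5000 = 126500
p = (126500 − 5000) / 142000

p = 0.856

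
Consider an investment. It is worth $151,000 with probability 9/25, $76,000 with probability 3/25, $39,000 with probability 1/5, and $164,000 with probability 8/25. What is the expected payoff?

EV = 9/25 × 151000 + 3/25 × 76000 + 1/5 × 39000 + 8/25 × 164000 = 54360 + 9120 + 7800 + 52480 = 123760

$123,760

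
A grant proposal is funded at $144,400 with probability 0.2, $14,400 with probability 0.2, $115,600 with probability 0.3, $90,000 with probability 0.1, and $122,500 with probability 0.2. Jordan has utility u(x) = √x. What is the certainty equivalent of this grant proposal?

E[u] = 0.2·√144400 + 0.2·√14400 + 0.3·√115600 + 0.1·√90000 + 0.2·√122500 = 0.2·380 + 0.2·120 + 0.3·340 + 0.1·300 + 0.2·350 = 302
CE = (302)² = 91204

$91,204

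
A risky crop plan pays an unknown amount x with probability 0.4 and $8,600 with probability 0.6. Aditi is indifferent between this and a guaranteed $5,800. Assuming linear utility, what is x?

0.4·x + 0.6·8600 = 5800
0.4·x = 5800 − 5160 = 640
x = 640 / 0.4 = 1600

x = $1,600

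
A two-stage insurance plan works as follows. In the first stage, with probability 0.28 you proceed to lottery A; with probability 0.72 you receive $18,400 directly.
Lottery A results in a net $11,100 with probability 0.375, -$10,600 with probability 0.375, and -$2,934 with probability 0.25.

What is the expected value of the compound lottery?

EV(A) = 0.375 × 11100 + 0.375 × (-10600) + 0.25 × (-2934) = 4162.5 − 3975 − 733.5 = -546
Branch B: 18400 (certain)
Overall = 0.28 × (-546) + 0.72 × 18400 = -152.88 + 13248 = 13095.12

$13,095.12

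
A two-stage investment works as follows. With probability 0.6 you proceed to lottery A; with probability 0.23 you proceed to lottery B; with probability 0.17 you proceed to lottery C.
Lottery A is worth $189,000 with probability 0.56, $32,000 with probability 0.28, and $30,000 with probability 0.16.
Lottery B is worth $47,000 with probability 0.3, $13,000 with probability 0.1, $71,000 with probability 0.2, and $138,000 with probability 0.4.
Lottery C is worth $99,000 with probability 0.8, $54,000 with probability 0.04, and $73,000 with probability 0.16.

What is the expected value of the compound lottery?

$107,080.80

EV(A) = 0.56 × 189000 + 0.28 × 32000 + 0.16 × 30000 = 105840 + 8960 + 4800 = 119600
EV(B) = 0.3 × 47000 + 0.1 × 13000 + 0.2 × 71000 + 0.4 × 138000 = 14100 + 1300 + 14200 + 55200 = 84800
EV(C) = 0.8 × 99000 + 0.04 × 54000 + 0.16 × 73000 = 79200 + 2160 + 11680 = 93040
Overall = 0.6 × 119600 + 0.23 × 84800 + 0.17 × 93040 = 71760 + 19504 + 15816.8 = 107080.8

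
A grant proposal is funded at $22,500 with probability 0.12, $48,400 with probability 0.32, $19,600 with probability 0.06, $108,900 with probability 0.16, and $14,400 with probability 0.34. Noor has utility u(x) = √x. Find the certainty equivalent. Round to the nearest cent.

E[u] = 0.12·√22500 + 0.32·√48400 + 0.06·√19600 + 0.16·√108900 + 0.34·√14400 = 0.12·150 + 0.32·220 + 0.06·140 + 0.16·330 + 0.34·120 = 190.4
CE = (190.4)² = 36252.16

$36,252.16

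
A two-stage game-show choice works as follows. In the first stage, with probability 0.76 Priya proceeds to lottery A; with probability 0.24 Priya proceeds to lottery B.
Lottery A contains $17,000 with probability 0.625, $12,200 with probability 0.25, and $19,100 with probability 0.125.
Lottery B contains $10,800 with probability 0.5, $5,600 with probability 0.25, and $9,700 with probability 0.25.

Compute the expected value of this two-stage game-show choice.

EV(A) = 0.625 × 17000 + 0.25 × 12200 + 0.125 × 19100 = 10625 + 3050 + 2387.5 = 16062.5
EV(B) = 0.5 × 10800 + 0.25 × 5600 + 0.25 × 9700 = 5400 + 1400 + 2425 = 9225
Overall = 0.76 × 16062.5 + 0.24 × 9225 = 12207.5 + 2214 = 14421.5

$14,421.50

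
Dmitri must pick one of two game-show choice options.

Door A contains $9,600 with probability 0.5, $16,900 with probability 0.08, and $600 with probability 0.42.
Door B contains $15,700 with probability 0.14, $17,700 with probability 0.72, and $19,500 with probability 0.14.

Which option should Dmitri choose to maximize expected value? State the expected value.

Door B ($17,672)

Door A = 0.5 × 9600 + 0.08 × 16900 + 0.42 × 600 = 4800 + 1352 + 252 = 6404
Door B = 0.14 × 15700 + 0.72 × 17700 + 0.14 × 19500 = 2198 + 12744 + 2730 = 17672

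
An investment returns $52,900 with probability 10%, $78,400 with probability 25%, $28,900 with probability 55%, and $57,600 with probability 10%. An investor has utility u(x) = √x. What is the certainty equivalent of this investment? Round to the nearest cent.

E[u] = 0.1·√52900 + 0.25·√78400 + 0.55·√28900 + 0.1·√57600 = 0.1·230 + 0.25·280 + 0.55·170 + 0.1·240 = 210.5
CE = (210.5)² = 44310.25

$44,310.25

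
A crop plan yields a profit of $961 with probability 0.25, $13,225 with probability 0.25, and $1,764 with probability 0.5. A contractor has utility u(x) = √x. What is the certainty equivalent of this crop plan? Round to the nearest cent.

E[u] = 0.25·√961 + 0.25·√13225 + 0.5·√1764 = 0.25·31 + 0.25·115 + 0.5·42 = 57.5
CE = (57.5)² = 3306.25

$3,306.25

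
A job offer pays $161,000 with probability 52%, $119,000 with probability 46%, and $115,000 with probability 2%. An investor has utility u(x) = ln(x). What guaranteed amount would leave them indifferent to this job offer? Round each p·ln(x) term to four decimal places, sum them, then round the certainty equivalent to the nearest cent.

E[u] = 0.52·ln(161000) + 0.46·ln(119000) + 0.02·ln(115000) = 6.2344 + 5.3760 + 0.2331 = 11.8435
CE = e^11.8435 ≈ 139176.75

$139,176.75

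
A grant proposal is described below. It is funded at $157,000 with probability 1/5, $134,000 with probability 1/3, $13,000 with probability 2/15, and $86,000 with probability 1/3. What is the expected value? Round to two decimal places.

EV = 1/5 × 157000 + 1/3 × 134000 + 2/15 × 13000 + 1/3 × 86000 = 31400 + 44666.6667 + 1733.3333 + 28666.6667 = 106466.6667

$106,466.67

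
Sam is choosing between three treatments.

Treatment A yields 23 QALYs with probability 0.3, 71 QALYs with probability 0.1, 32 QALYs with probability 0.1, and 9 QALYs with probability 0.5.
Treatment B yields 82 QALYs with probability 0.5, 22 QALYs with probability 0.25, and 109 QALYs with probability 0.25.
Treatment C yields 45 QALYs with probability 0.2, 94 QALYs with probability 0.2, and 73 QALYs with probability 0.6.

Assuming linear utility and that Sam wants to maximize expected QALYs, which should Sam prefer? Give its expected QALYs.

Treatment A = 0.3 × 23 + 0.1 × 71 + 0.1 × 32 + 0.5 × 9 = 6.9 + 7.1 + 3.2 + 4.5 = 21.7
Treatment B = 0.5 × 82 + 0.25 × 22 + 0.25 × 109 = 41 + 5.5 + 27.25 = 73.75
Treatment C = 0.2 × 45 + 0.2 × 94 + 0.6 × 73 = 9 + 18.8 + 43.8 = 71.6

Treatment B (73.75 QALYs)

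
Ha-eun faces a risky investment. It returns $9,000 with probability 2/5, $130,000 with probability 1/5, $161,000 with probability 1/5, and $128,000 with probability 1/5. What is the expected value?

$87,400

EV = 2/5 × 9000 + 1/5 × 130000 + 1/5 × 161000 + 1/5 × 128000 = 3600 + 26000 + 32200 + 25600 = 87400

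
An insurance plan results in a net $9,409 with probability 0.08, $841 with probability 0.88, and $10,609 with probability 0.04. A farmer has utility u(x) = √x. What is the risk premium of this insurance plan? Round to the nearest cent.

$518.40

E[u] = 0.08·√9409 + 0.88·√841 + 0.04·√10609 = 0.08·97 + 0.88·29 + 0.04·103 = 37.4
CE = (37.4)² = 1398.76
Risk premium = EV − CE = 1917.16 − 1398.76 = 518.4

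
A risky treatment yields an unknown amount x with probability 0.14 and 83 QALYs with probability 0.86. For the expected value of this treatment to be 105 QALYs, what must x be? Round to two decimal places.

0.14·x + 0.86·83 = 105
0.14·x = 105 − 71.38 = 33.62
x = 33.62 / 0.14 = 240.1429

x = 240.14 QALYs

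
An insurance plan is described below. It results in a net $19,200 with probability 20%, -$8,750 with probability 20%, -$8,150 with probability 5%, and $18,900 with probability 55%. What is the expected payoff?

$12,077.50

EV = 0.2 × 19200 + 0.2 × (-8750) + 0.05 × (-8150) + 0.55 × 18900 = 3840 − 1750 − 407.5 + 10395 = 12077.5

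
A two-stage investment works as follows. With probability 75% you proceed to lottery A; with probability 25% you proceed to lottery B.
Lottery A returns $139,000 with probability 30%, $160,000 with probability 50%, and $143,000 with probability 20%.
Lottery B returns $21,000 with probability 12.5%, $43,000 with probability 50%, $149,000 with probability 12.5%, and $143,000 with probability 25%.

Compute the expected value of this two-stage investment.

EV(A) = 0.3 × 139000 + 0.5 × 160000 + 0.2 × 143000 = 41700 + 80000 + 28600 = 150300
EV(B) = 0.125 × 21000 + 0.5 × 43000 + 0.125 × 149000 + 0.25 × 143000 = 2625 + 21500 + 18625 + 35750 = 78500
Overall = 0.75 × 150300 + 0.25 × 78500 = 112725 + 19625 = 132350

$132,350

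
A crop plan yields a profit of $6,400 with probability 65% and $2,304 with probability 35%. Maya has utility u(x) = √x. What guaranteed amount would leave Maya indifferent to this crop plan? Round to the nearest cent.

E[u] = 0.65·√6400 + 0.35·√2304 = 0.65·80 + 0.35·48 = 68.8
CE = (68.8)² = 4733.44

$4,733.44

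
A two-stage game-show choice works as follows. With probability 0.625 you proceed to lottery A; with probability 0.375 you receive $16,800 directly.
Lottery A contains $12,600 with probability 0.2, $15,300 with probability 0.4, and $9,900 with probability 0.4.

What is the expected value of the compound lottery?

EV(A) = 0.2 × 12600 + 0.4 × 15300 + 0.4 × 9900 = 2520 + 6120 + 3960 = 12600
Branch B: 16800 (certain)
Overall = 0.625 × 12600 + 0.375 × 16800 = 7875 + 6300 = 14175

$14,175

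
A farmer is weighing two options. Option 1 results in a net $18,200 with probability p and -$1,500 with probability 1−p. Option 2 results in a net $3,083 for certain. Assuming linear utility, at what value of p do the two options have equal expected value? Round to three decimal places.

p·18200 + (1−p)·(-1500) = 3083
19700p − 1500 = 3083
p = (3083 + 1500) / 19700

p = 0.233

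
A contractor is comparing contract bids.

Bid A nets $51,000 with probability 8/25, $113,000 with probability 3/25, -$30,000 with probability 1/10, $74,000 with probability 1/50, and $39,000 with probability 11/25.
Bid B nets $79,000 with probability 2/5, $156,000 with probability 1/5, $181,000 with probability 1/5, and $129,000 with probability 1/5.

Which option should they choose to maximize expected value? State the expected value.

Bid B ($124,800)

Bid A = 8/25 × 51000 + 3/25 × 113000 + 1/10 × (-30000) + 1/50 × 74000 + 11/25 × 39000 = 16320 + 13560 − 3000 + 1480 + 17160 = 45520
Bid B = 2/5 × 79000 + 1/5 × 156000 + 1/5 × 181000 + 1/5 × 129000 = 31600 + 31200 + 36200 + 25800 = 124800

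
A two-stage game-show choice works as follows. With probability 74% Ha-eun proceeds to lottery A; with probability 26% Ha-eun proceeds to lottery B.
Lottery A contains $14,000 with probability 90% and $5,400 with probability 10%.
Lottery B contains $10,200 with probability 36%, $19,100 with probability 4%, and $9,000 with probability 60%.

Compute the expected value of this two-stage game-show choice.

$12,280.96

EV(A) = 0.9 × 14000 + 0.1 × 5400 = 12600 + 540 = 13140
EV(B) = 0.36 × 10200 + 0.04 × 19100 + 0.6 × 9000 = 3672 + 764 + 5400 = 9836
Overall = 0.74 × 13140 + 0.26 × 9836 = 9723.6 + 2557.36 = 12280.96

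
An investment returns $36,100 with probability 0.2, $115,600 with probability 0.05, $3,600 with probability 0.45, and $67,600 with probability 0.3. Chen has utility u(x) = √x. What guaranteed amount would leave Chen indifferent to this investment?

$25,600

E[u] = 0.2·√36100 + 0.05·√115600 + 0.45·√3600 + 0.3·√67600 = 0.2·190 + 0.05·340 + 0.45·60 + 0.3·260 = 160
CE = (160)² = 25600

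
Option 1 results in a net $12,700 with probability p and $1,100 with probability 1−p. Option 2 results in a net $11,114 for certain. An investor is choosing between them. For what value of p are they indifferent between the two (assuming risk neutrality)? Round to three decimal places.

p = 0.863

p·12700 + (1−p)·1100 = 11114
11600p + 1100 = 11114
p = (11114 − 1100) / 11600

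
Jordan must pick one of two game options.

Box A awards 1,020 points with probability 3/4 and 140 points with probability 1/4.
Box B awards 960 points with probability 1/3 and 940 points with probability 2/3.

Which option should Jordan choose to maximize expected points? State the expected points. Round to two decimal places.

Box A = 3/4 × 1020 + 1/4 × 140 = 765 + 35 = 800
Box B = 1/3 × 960 + 2/3 × 940 = 320 + 626.6667 = 946.6667

Box B (946.67 points)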